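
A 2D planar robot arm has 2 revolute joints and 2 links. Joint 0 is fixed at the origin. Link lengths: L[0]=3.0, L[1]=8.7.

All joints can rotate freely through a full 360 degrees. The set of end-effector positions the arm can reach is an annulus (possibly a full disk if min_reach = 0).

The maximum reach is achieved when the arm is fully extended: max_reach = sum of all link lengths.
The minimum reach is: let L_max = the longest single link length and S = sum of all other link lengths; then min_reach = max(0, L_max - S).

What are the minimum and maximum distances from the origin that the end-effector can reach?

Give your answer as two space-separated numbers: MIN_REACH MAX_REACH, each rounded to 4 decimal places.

Link lengths: [3.0, 8.7]
max_reach = 3 + 8.7 = 11.7
L_max = max([3.0, 8.7]) = 8.7
S (sum of others) = 11.7 - 8.7 = 3
min_reach = max(0, 8.7 - 3) = max(0, 5.7) = 5.7

Answer: 5.7000 11.7000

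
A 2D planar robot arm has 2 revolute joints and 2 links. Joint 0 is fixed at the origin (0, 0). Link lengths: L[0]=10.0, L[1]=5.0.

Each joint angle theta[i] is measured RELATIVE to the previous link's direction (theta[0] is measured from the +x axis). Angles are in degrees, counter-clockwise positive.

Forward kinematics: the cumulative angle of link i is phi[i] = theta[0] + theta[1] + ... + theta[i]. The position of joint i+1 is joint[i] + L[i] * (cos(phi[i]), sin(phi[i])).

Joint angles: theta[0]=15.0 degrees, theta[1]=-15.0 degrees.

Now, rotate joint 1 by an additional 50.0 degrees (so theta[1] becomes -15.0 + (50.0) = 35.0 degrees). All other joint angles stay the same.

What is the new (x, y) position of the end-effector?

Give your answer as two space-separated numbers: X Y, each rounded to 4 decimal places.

joint[0] = (0.0000, 0.0000)  (base)
link 0: phi[0] = 15 = 15 deg
  cos(15 deg) = 0.9659, sin(15 deg) = 0.2588
  joint[1] = (0.0000, 0.0000) + 10 * (0.9659, 0.2588) = (0.0000 + 9.6593, 0.0000 + 2.5882) = (9.6593, 2.5882)
link 1: phi[1] = 15 + 35 = 50 deg
  cos(50 deg) = 0.6428, sin(50 deg) = 0.7660
  joint[2] = (9.6593, 2.5882) + 5 * (0.6428, 0.7660) = (9.6593 + 3.2139, 2.5882 + 3.8302) = (12.8732, 6.4184)
End effector: (12.8732, 6.4184)

Answer: 12.8732 6.4184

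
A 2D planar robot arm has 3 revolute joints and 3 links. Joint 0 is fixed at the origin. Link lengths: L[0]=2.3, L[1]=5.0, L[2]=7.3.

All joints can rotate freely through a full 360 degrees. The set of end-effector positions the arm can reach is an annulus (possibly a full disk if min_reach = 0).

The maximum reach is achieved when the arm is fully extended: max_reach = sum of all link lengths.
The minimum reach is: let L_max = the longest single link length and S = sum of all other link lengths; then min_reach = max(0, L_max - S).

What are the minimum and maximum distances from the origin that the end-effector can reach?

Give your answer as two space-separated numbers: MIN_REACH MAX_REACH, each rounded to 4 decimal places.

Answer: 0.0000 14.6000

Derivation:
Link lengths: [2.3, 5.0, 7.3]
max_reach = 2.3 + 5 + 7.3 = 14.6
L_max = max([2.3, 5.0, 7.3]) = 7.3
S (sum of others) = 14.6 - 7.3 = 7.3
min_reach = max(0, 7.3 - 7.3) = max(0, 0) = 0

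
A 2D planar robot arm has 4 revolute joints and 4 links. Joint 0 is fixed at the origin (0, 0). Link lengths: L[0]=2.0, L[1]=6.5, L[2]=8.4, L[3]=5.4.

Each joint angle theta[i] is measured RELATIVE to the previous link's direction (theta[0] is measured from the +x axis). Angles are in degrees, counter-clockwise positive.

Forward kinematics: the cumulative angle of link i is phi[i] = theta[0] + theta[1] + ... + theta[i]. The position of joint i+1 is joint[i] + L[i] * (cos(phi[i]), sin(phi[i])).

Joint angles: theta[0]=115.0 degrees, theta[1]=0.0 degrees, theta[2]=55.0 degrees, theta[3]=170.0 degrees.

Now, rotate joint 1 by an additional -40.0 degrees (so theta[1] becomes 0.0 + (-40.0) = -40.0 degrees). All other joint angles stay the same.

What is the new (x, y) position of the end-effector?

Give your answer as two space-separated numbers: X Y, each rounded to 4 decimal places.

Answer: -1.8623 9.8494

Derivation:
joint[0] = (0.0000, 0.0000)  (base)
link 0: phi[0] = 115 = 115 deg
  cos(115 deg) = -0.4226, sin(115 deg) = 0.9063
  joint[1] = (0.0000, 0.0000) + 2 * (-0.4226, 0.9063) = (0.0000 + -0.8452, 0.0000 + 1.8126) = (-0.8452, 1.8126)
link 1: phi[1] = 115 + -40 = 75 deg
  cos(75 deg) = 0.2588, sin(75 deg) = 0.9659
  joint[2] = (-0.8452, 1.8126) + 6.5 * (0.2588, 0.9659) = (-0.8452 + 1.6823, 1.8126 + 6.2785) = (0.8371, 8.0911)
link 2: phi[2] = 115 + -40 + 55 = 130 deg
  cos(130 deg) = -0.6428, sin(130 deg) = 0.7660
  joint[3] = (0.8371, 8.0911) + 8.4 * (-0.6428, 0.7660) = (0.8371 + -5.3994, 8.0911 + 6.4348) = (-4.5623, 14.5259)
link 3: phi[3] = 115 + -40 + 55 + 170 = 300 deg
  cos(300 deg) = 0.5000, sin(300 deg) = -0.8660
  joint[4] = (-4.5623, 14.5259) + 5.4 * (0.5000, -0.8660) = (-4.5623 + 2.7000, 14.5259 + -4.6765) = (-1.8623, 9.8494)
End effector: (-1.8623, 9.8494)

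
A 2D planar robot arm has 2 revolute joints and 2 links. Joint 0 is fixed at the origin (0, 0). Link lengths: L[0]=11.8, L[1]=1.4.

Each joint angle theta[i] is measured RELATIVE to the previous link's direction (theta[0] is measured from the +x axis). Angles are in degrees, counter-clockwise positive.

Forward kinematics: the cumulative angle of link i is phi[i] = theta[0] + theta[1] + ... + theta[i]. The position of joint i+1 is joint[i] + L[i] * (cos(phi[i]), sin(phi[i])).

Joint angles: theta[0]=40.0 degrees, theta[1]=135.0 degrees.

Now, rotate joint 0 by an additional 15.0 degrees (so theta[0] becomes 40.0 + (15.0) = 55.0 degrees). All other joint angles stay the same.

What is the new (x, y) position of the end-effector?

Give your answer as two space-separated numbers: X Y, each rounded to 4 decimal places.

joint[0] = (0.0000, 0.0000)  (base)
link 0: phi[0] = 55 = 55 deg
  cos(55 deg) = 0.5736, sin(55 deg) = 0.8192
  joint[1] = (0.0000, 0.0000) + 11.8 * (0.5736, 0.8192) = (0.0000 + 6.7682, 0.0000 + 9.6660) = (6.7682, 9.6660)
link 1: phi[1] = 55 + 135 = 190 deg
  cos(190 deg) = -0.9848, sin(190 deg) = -0.1736
  joint[2] = (6.7682, 9.6660) + 1.4 * (-0.9848, -0.1736) = (6.7682 + -1.3787, 9.6660 + -0.2431) = (5.3895, 9.4229)
End effector: (5.3895, 9.4229)

Answer: 5.3895 9.4229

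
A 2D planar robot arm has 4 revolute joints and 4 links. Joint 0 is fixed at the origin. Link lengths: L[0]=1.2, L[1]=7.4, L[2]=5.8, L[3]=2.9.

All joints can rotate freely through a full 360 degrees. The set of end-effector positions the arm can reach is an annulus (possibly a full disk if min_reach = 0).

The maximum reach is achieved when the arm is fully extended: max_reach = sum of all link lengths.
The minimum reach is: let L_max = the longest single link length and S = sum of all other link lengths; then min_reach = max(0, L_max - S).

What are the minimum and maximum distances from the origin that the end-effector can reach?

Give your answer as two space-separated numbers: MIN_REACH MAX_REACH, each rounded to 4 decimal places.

Answer: 0.0000 17.3000

Derivation:
Link lengths: [1.2, 7.4, 5.8, 2.9]
max_reach = 1.2 + 7.4 + 5.8 + 2.9 = 17.3
L_max = max([1.2, 7.4, 5.8, 2.9]) = 7.4
S (sum of others) = 17.3 - 7.4 = 9.9
min_reach = max(0, 7.4 - 9.9) = max(0, -2.5) = 0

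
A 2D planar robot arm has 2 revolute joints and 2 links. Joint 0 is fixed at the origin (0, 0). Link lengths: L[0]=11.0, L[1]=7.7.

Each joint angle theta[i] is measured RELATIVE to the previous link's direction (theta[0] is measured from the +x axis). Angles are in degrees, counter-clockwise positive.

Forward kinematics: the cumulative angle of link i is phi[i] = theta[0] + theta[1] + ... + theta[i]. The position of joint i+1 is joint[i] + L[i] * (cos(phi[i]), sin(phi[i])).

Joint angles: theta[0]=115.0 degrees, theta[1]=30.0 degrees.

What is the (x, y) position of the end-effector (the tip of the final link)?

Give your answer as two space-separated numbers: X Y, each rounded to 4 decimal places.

Answer: -10.9563 14.3859

Derivation:
joint[0] = (0.0000, 0.0000)  (base)
link 0: phi[0] = 115 = 115 deg
  cos(115 deg) = -0.4226, sin(115 deg) = 0.9063
  joint[1] = (0.0000, 0.0000) + 11 * (-0.4226, 0.9063) = (0.0000 + -4.6488, 0.0000 + 9.9694) = (-4.6488, 9.9694)
link 1: phi[1] = 115 + 30 = 145 deg
  cos(145 deg) = -0.8192, sin(145 deg) = 0.5736
  joint[2] = (-4.6488, 9.9694) + 7.7 * (-0.8192, 0.5736) = (-4.6488 + -6.3075, 9.9694 + 4.4165) = (-10.9563, 14.3859)
End effector: (-10.9563, 14.3859)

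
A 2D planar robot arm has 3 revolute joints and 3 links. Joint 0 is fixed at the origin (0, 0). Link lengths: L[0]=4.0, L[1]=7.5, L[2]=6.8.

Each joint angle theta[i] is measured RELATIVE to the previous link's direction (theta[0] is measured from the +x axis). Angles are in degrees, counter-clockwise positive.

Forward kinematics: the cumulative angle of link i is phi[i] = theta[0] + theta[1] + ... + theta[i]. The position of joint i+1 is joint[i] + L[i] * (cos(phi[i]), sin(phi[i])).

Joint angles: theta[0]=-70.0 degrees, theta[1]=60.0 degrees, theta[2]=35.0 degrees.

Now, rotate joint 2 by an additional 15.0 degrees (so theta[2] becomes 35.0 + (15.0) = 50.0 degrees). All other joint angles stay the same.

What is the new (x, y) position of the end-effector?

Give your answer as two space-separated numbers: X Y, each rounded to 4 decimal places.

joint[0] = (0.0000, 0.0000)  (base)
link 0: phi[0] = -70 = -70 deg
  cos(-70 deg) = 0.3420, sin(-70 deg) = -0.9397
  joint[1] = (0.0000, 0.0000) + 4 * (0.3420, -0.9397) = (0.0000 + 1.3681, 0.0000 + -3.7588) = (1.3681, -3.7588)
link 1: phi[1] = -70 + 60 = -10 deg
  cos(-10 deg) = 0.9848, sin(-10 deg) = -0.1736
  joint[2] = (1.3681, -3.7588) + 7.5 * (0.9848, -0.1736) = (1.3681 + 7.3861, -3.7588 + -1.3024) = (8.7541, -5.0611)
link 2: phi[2] = -70 + 60 + 50 = 40 deg
  cos(40 deg) = 0.7660, sin(40 deg) = 0.6428
  joint[3] = (8.7541, -5.0611) + 6.8 * (0.7660, 0.6428) = (8.7541 + 5.2091, -5.0611 + 4.3710) = (13.9632, -0.6902)
End effector: (13.9632, -0.6902)

Answer: 13.9632 -0.6902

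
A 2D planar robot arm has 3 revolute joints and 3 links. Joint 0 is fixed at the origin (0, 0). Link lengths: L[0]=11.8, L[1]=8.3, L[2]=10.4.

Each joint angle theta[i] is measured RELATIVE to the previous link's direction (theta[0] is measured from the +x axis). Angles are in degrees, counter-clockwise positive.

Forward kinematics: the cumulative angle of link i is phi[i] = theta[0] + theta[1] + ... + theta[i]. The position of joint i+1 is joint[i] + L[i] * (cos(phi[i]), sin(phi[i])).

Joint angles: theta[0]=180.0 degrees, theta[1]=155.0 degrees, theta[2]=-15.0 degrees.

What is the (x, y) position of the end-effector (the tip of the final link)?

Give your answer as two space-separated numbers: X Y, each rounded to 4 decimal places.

joint[0] = (0.0000, 0.0000)  (base)
link 0: phi[0] = 180 = 180 deg
  cos(180 deg) = -1.0000, sin(180 deg) = 0.0000
  joint[1] = (0.0000, 0.0000) + 11.8 * (-1.0000, 0.0000) = (0.0000 + -11.8000, 0.0000 + 0.0000) = (-11.8000, 0.0000)
link 1: phi[1] = 180 + 155 = 335 deg
  cos(335 deg) = 0.9063, sin(335 deg) = -0.4226
  joint[2] = (-11.8000, 0.0000) + 8.3 * (0.9063, -0.4226) = (-11.8000 + 7.5224, 0.0000 + -3.5077) = (-4.2776, -3.5077)
link 2: phi[2] = 180 + 155 + -15 = 320 deg
  cos(320 deg) = 0.7660, sin(320 deg) = -0.6428
  joint[3] = (-4.2776, -3.5077) + 10.4 * (0.7660, -0.6428) = (-4.2776 + 7.9669, -3.5077 + -6.6850) = (3.6892, -10.1927)
End effector: (3.6892, -10.1927)

Answer: 3.6892 -10.1927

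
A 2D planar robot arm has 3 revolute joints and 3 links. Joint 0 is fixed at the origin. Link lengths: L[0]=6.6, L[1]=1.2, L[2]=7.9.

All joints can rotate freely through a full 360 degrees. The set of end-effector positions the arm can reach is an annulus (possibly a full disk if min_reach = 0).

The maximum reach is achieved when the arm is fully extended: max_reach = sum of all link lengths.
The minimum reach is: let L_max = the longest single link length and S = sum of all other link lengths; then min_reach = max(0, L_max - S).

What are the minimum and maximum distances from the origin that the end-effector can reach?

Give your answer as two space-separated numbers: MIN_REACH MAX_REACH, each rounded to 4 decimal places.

Link lengths: [6.6, 1.2, 7.9]
max_reach = 6.6 + 1.2 + 7.9 = 15.7
L_max = max([6.6, 1.2, 7.9]) = 7.9
S (sum of others) = 15.7 - 7.9 = 7.8
min_reach = max(0, 7.9 - 7.8) = max(0, 0.1) = 0.1

Answer: 0.1000 15.7000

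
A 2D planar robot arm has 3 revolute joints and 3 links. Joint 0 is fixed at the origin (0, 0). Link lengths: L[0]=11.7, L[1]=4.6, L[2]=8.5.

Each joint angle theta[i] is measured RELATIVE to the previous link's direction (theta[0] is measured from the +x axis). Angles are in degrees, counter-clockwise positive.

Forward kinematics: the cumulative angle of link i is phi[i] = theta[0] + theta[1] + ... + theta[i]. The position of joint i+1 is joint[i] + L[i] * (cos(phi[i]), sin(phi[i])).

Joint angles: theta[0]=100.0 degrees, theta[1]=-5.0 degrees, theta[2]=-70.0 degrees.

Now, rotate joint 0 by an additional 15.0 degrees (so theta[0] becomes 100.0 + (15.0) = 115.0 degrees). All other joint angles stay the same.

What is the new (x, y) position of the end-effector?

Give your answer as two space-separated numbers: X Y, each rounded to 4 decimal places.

joint[0] = (0.0000, 0.0000)  (base)
link 0: phi[0] = 115 = 115 deg
  cos(115 deg) = -0.4226, sin(115 deg) = 0.9063
  joint[1] = (0.0000, 0.0000) + 11.7 * (-0.4226, 0.9063) = (0.0000 + -4.9446, 0.0000 + 10.6038) = (-4.9446, 10.6038)
link 1: phi[1] = 115 + -5 = 110 deg
  cos(110 deg) = -0.3420, sin(110 deg) = 0.9397
  joint[2] = (-4.9446, 10.6038) + 4.6 * (-0.3420, 0.9397) = (-4.9446 + -1.5733, 10.6038 + 4.3226) = (-6.5179, 14.9264)
link 2: phi[2] = 115 + -5 + -70 = 40 deg
  cos(40 deg) = 0.7660, sin(40 deg) = 0.6428
  joint[3] = (-6.5179, 14.9264) + 8.5 * (0.7660, 0.6428) = (-6.5179 + 6.5114, 14.9264 + 5.4637) = (-0.0065, 20.3901)
End effector: (-0.0065, 20.3901)

Answer: -0.0065 20.3901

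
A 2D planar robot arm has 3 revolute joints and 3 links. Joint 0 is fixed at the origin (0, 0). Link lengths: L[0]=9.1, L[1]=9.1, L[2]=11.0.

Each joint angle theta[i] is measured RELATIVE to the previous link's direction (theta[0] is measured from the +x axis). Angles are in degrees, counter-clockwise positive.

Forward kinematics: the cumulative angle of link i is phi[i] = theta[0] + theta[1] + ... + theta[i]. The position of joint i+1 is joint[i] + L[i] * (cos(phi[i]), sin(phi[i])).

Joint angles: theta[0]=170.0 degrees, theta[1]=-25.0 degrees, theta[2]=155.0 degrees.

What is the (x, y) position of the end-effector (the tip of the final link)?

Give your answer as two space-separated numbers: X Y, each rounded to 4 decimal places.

Answer: -10.9160 -2.7265

Derivation:
joint[0] = (0.0000, 0.0000)  (base)
link 0: phi[0] = 170 = 170 deg
  cos(170 deg) = -0.9848, sin(170 deg) = 0.1736
  joint[1] = (0.0000, 0.0000) + 9.1 * (-0.9848, 0.1736) = (0.0000 + -8.9618, 0.0000 + 1.5802) = (-8.9618, 1.5802)
link 1: phi[1] = 170 + -25 = 145 deg
  cos(145 deg) = -0.8192, sin(145 deg) = 0.5736
  joint[2] = (-8.9618, 1.5802) + 9.1 * (-0.8192, 0.5736) = (-8.9618 + -7.4543, 1.5802 + 5.2195) = (-16.4160, 6.7997)
link 2: phi[2] = 170 + -25 + 155 = 300 deg
  cos(300 deg) = 0.5000, sin(300 deg) = -0.8660
  joint[3] = (-16.4160, 6.7997) + 11 * (0.5000, -0.8660) = (-16.4160 + 5.5000, 6.7997 + -9.5263) = (-10.9160, -2.7265)
End effector: (-10.9160, -2.7265)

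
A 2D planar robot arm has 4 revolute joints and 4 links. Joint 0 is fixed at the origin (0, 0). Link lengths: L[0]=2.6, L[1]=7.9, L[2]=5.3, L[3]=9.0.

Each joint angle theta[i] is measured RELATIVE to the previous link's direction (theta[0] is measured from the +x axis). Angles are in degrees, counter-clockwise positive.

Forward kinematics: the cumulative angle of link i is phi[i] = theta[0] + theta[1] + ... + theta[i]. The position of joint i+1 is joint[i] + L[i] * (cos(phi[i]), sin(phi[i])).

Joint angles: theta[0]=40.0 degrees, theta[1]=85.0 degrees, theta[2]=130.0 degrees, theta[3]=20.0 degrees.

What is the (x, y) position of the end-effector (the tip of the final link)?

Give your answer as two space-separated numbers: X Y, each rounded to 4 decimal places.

Answer: -3.1269 -5.9426

Derivation:
joint[0] = (0.0000, 0.0000)  (base)
link 0: phi[0] = 40 = 40 deg
  cos(40 deg) = 0.7660, sin(40 deg) = 0.6428
  joint[1] = (0.0000, 0.0000) + 2.6 * (0.7660, 0.6428) = (0.0000 + 1.9917, 0.0000 + 1.6712) = (1.9917, 1.6712)
link 1: phi[1] = 40 + 85 = 125 deg
  cos(125 deg) = -0.5736, sin(125 deg) = 0.8192
  joint[2] = (1.9917, 1.6712) + 7.9 * (-0.5736, 0.8192) = (1.9917 + -4.5313, 1.6712 + 6.4713) = (-2.5395, 8.1425)
link 2: phi[2] = 40 + 85 + 130 = 255 deg
  cos(255 deg) = -0.2588, sin(255 deg) = -0.9659
  joint[3] = (-2.5395, 8.1425) + 5.3 * (-0.2588, -0.9659) = (-2.5395 + -1.3717, 8.1425 + -5.1194) = (-3.9113, 3.0231)
link 3: phi[3] = 40 + 85 + 130 + 20 = 275 deg
  cos(275 deg) = 0.0872, sin(275 deg) = -0.9962
  joint[4] = (-3.9113, 3.0231) + 9 * (0.0872, -0.9962) = (-3.9113 + 0.7844, 3.0231 + -8.9658) = (-3.1269, -5.9426)
End effector: (-3.1269, -5.9426)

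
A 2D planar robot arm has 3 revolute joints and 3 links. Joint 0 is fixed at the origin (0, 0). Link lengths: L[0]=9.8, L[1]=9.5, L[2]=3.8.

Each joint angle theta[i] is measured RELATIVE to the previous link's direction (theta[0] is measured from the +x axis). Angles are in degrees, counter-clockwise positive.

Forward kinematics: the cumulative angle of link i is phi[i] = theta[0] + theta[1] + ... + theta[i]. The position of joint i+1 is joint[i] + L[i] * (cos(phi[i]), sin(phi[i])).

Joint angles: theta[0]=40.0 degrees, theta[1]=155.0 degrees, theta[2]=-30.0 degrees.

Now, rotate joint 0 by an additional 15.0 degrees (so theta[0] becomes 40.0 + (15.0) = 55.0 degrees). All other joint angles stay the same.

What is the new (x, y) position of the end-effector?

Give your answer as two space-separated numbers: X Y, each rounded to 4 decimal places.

joint[0] = (0.0000, 0.0000)  (base)
link 0: phi[0] = 55 = 55 deg
  cos(55 deg) = 0.5736, sin(55 deg) = 0.8192
  joint[1] = (0.0000, 0.0000) + 9.8 * (0.5736, 0.8192) = (0.0000 + 5.6210, 0.0000 + 8.0277) = (5.6210, 8.0277)
link 1: phi[1] = 55 + 155 = 210 deg
  cos(210 deg) = -0.8660, sin(210 deg) = -0.5000
  joint[2] = (5.6210, 8.0277) + 9.5 * (-0.8660, -0.5000) = (5.6210 + -8.2272, 8.0277 + -4.7500) = (-2.6062, 3.2777)
link 2: phi[2] = 55 + 155 + -30 = 180 deg
  cos(180 deg) = -1.0000, sin(180 deg) = 0.0000
  joint[3] = (-2.6062, 3.2777) + 3.8 * (-1.0000, 0.0000) = (-2.6062 + -3.8000, 3.2777 + 0.0000) = (-6.4062, 3.2777)
End effector: (-6.4062, 3.2777)

Answer: -6.4062 3.2777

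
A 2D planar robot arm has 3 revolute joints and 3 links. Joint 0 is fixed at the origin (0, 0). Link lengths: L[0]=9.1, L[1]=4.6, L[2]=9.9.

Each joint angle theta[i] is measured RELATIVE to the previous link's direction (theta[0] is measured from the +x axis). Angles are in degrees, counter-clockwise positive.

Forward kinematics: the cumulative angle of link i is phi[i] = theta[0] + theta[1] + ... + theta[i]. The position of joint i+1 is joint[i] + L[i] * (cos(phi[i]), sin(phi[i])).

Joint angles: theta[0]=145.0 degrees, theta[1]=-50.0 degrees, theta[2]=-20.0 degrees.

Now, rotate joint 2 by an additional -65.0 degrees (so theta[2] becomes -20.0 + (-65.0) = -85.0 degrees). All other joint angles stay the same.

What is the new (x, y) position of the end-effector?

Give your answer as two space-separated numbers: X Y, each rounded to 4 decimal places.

Answer: 1.8944 11.5212

Derivation:
joint[0] = (0.0000, 0.0000)  (base)
link 0: phi[0] = 145 = 145 deg
  cos(145 deg) = -0.8192, sin(145 deg) = 0.5736
  joint[1] = (0.0000, 0.0000) + 9.1 * (-0.8192, 0.5736) = (0.0000 + -7.4543, 0.0000 + 5.2195) = (-7.4543, 5.2195)
link 1: phi[1] = 145 + -50 = 95 deg
  cos(95 deg) = -0.0872, sin(95 deg) = 0.9962
  joint[2] = (-7.4543, 5.2195) + 4.6 * (-0.0872, 0.9962) = (-7.4543 + -0.4009, 5.2195 + 4.5825) = (-7.8552, 9.8020)
link 2: phi[2] = 145 + -50 + -85 = 10 deg
  cos(10 deg) = 0.9848, sin(10 deg) = 0.1736
  joint[3] = (-7.8552, 9.8020) + 9.9 * (0.9848, 0.1736) = (-7.8552 + 9.7496, 9.8020 + 1.7191) = (1.8944, 11.5212)
End effector: (1.8944, 11.5212)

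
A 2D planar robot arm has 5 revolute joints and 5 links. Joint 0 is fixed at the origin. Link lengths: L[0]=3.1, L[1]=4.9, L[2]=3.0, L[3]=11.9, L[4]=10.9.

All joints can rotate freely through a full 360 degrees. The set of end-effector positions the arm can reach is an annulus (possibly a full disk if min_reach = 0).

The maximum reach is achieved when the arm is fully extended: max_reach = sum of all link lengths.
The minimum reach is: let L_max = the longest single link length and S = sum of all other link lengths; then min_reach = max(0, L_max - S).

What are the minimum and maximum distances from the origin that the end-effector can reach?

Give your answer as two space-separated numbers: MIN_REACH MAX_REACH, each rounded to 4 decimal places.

Answer: 0.0000 33.8000

Derivation:
Link lengths: [3.1, 4.9, 3.0, 11.9, 10.9]
max_reach = 3.1 + 4.9 + 3 + 11.9 + 10.9 = 33.8
L_max = max([3.1, 4.9, 3.0, 11.9, 10.9]) = 11.9
S (sum of others) = 33.8 - 11.9 = 21.9
min_reach = max(0, 11.9 - 21.9) = max(0, -10) = 0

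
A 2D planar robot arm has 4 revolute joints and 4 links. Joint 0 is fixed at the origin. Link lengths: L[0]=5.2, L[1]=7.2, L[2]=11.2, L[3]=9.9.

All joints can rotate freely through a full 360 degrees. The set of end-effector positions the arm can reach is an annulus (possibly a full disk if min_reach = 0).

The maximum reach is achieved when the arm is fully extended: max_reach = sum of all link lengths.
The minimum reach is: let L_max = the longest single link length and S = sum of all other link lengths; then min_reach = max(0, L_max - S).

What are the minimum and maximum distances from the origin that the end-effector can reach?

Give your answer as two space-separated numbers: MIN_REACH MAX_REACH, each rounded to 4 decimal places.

Link lengths: [5.2, 7.2, 11.2, 9.9]
max_reach = 5.2 + 7.2 + 11.2 + 9.9 = 33.5
L_max = max([5.2, 7.2, 11.2, 9.9]) = 11.2
S (sum of others) = 33.5 - 11.2 = 22.3
min_reach = max(0, 11.2 - 22.3) = max(0, -11.1) = 0

Answer: 0.0000 33.5000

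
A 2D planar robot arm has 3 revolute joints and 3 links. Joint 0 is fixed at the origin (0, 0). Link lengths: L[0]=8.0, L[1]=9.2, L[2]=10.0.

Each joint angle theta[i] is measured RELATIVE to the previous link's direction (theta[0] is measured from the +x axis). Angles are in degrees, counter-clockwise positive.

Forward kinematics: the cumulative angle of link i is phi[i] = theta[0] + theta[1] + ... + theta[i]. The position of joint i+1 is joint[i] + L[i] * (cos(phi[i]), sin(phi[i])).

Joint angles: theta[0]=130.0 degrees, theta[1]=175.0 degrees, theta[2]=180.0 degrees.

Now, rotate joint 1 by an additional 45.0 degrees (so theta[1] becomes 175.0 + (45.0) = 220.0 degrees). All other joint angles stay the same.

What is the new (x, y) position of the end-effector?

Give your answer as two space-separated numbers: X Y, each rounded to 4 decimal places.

Answer: -5.9301 6.2673

Derivation:
joint[0] = (0.0000, 0.0000)  (base)
link 0: phi[0] = 130 = 130 deg
  cos(130 deg) = -0.6428, sin(130 deg) = 0.7660
  joint[1] = (0.0000, 0.0000) + 8 * (-0.6428, 0.7660) = (0.0000 + -5.1423, 0.0000 + 6.1284) = (-5.1423, 6.1284)
link 1: phi[1] = 130 + 220 = 350 deg
  cos(350 deg) = 0.9848, sin(350 deg) = -0.1736
  joint[2] = (-5.1423, 6.1284) + 9.2 * (0.9848, -0.1736) = (-5.1423 + 9.0602, 6.1284 + -1.5976) = (3.9179, 4.5308)
link 2: phi[2] = 130 + 220 + 180 = 530 deg
  cos(530 deg) = -0.9848, sin(530 deg) = 0.1736
  joint[3] = (3.9179, 4.5308) + 10 * (-0.9848, 0.1736) = (3.9179 + -9.8481, 4.5308 + 1.7365) = (-5.9301, 6.2673)
End effector: (-5.9301, 6.2673)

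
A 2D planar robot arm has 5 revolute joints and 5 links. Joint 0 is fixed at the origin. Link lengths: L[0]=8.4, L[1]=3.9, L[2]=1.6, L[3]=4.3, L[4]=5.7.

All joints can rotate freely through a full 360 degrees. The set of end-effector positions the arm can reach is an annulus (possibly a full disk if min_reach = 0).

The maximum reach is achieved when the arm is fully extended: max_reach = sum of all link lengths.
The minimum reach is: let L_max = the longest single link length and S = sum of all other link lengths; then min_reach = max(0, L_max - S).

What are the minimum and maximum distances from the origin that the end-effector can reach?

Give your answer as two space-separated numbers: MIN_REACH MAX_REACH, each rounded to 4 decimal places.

Answer: 0.0000 23.9000

Derivation:
Link lengths: [8.4, 3.9, 1.6, 4.3, 5.7]
max_reach = 8.4 + 3.9 + 1.6 + 4.3 + 5.7 = 23.9
L_max = max([8.4, 3.9, 1.6, 4.3, 5.7]) = 8.4
S (sum of others) = 23.9 - 8.4 = 15.5
min_reach = max(0, 8.4 - 15.5) = max(0, -7.1) = 0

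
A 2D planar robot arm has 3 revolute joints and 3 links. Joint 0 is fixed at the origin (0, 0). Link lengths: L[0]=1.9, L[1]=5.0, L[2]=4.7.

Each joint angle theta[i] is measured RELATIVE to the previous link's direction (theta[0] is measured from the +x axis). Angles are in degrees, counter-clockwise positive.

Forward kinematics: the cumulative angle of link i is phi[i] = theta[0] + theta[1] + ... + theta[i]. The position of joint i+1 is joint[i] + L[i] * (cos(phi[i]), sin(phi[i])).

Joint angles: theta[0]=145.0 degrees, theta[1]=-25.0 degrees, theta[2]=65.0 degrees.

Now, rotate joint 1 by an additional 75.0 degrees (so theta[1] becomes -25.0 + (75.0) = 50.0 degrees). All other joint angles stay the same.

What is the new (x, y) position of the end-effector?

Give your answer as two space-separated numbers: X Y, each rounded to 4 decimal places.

joint[0] = (0.0000, 0.0000)  (base)
link 0: phi[0] = 145 = 145 deg
  cos(145 deg) = -0.8192, sin(145 deg) = 0.5736
  joint[1] = (0.0000, 0.0000) + 1.9 * (-0.8192, 0.5736) = (0.0000 + -1.5564, 0.0000 + 1.0898) = (-1.5564, 1.0898)
link 1: phi[1] = 145 + 50 = 195 deg
  cos(195 deg) = -0.9659, sin(195 deg) = -0.2588
  joint[2] = (-1.5564, 1.0898) + 5 * (-0.9659, -0.2588) = (-1.5564 + -4.8296, 1.0898 + -1.2941) = (-6.3860, -0.2043)
link 2: phi[2] = 145 + 50 + 65 = 260 deg
  cos(260 deg) = -0.1736, sin(260 deg) = -0.9848
  joint[3] = (-6.3860, -0.2043) + 4.7 * (-0.1736, -0.9848) = (-6.3860 + -0.8161, -0.2043 + -4.6286) = (-7.2022, -4.8329)
End effector: (-7.2022, -4.8329)

Answer: -7.2022 -4.8329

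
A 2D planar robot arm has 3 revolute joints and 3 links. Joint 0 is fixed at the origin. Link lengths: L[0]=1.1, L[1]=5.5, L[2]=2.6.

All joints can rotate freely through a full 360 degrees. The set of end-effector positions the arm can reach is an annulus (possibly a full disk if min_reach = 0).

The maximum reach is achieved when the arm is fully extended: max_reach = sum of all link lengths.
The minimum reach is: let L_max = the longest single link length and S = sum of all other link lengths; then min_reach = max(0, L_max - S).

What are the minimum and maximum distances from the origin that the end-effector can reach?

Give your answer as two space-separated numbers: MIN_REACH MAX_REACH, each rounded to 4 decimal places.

Link lengths: [1.1, 5.5, 2.6]
max_reach = 1.1 + 5.5 + 2.6 = 9.2
L_max = max([1.1, 5.5, 2.6]) = 5.5
S (sum of others) = 9.2 - 5.5 = 3.7
min_reach = max(0, 5.5 - 3.7) = max(0, 1.8) = 1.8

Answer: 1.8000 9.2000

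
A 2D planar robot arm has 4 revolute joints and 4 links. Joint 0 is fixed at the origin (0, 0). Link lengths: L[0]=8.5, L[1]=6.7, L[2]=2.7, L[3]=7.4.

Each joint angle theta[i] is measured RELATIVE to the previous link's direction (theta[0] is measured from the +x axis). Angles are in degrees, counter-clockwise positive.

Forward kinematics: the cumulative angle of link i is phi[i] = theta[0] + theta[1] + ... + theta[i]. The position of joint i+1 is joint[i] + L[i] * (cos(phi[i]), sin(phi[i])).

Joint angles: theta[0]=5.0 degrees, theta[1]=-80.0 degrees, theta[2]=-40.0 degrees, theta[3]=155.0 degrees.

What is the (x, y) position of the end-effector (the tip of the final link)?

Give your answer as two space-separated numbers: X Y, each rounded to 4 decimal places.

Answer: 14.7294 -3.4213

Derivation:
joint[0] = (0.0000, 0.0000)  (base)
link 0: phi[0] = 5 = 5 deg
  cos(5 deg) = 0.9962, sin(5 deg) = 0.0872
  joint[1] = (0.0000, 0.0000) + 8.5 * (0.9962, 0.0872) = (0.0000 + 8.4677, 0.0000 + 0.7408) = (8.4677, 0.7408)
link 1: phi[1] = 5 + -80 = -75 deg
  cos(-75 deg) = 0.2588, sin(-75 deg) = -0.9659
  joint[2] = (8.4677, 0.7408) + 6.7 * (0.2588, -0.9659) = (8.4677 + 1.7341, 0.7408 + -6.4717) = (10.2017, -5.7309)
link 2: phi[2] = 5 + -80 + -40 = -115 deg
  cos(-115 deg) = -0.4226, sin(-115 deg) = -0.9063
  joint[3] = (10.2017, -5.7309) + 2.7 * (-0.4226, -0.9063) = (10.2017 + -1.1411, -5.7309 + -2.4470) = (9.0607, -8.1779)
link 3: phi[3] = 5 + -80 + -40 + 155 = 40 deg
  cos(40 deg) = 0.7660, sin(40 deg) = 0.6428
  joint[4] = (9.0607, -8.1779) + 7.4 * (0.7660, 0.6428) = (9.0607 + 5.6687, -8.1779 + 4.7566) = (14.7294, -3.4213)
End effector: (14.7294, -3.4213)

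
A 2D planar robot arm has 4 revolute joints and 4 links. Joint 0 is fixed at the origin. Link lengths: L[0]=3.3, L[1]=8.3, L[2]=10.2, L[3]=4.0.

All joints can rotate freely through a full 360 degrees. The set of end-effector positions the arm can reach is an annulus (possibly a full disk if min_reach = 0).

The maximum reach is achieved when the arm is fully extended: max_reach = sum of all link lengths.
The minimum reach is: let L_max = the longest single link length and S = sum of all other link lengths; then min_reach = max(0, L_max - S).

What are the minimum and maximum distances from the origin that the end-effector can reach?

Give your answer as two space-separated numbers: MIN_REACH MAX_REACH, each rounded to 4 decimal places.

Answer: 0.0000 25.8000

Derivation:
Link lengths: [3.3, 8.3, 10.2, 4.0]
max_reach = 3.3 + 8.3 + 10.2 + 4 = 25.8
L_max = max([3.3, 8.3, 10.2, 4.0]) = 10.2
S (sum of others) = 25.8 - 10.2 = 15.6
min_reach = max(0, 10.2 - 15.6) = max(0, -5.4) = 0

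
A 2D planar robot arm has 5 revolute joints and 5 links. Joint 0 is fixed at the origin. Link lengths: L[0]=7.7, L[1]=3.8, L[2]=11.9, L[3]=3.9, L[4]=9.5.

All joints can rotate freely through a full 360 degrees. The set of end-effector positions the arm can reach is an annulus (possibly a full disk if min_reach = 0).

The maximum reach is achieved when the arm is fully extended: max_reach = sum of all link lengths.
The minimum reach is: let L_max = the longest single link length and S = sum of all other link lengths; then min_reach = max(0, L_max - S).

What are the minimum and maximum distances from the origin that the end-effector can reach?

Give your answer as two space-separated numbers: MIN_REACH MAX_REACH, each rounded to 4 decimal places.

Answer: 0.0000 36.8000

Derivation:
Link lengths: [7.7, 3.8, 11.9, 3.9, 9.5]
max_reach = 7.7 + 3.8 + 11.9 + 3.9 + 9.5 = 36.8
L_max = max([7.7, 3.8, 11.9, 3.9, 9.5]) = 11.9
S (sum of others) = 36.8 - 11.9 = 24.9
min_reach = max(0, 11.9 - 24.9) = max(0, -13) = 0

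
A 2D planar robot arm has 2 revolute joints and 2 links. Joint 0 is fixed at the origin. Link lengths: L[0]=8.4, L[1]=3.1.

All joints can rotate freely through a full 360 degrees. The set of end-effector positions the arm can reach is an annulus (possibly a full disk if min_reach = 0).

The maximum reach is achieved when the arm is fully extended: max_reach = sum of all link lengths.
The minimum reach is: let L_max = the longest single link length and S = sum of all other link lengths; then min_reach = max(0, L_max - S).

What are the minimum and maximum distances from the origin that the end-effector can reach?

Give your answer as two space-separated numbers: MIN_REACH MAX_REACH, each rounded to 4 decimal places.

Answer: 5.3000 11.5000

Derivation:
Link lengths: [8.4, 3.1]
max_reach = 8.4 + 3.1 = 11.5
L_max = max([8.4, 3.1]) = 8.4
S (sum of others) = 11.5 - 8.4 = 3.1
min_reach = max(0, 8.4 - 3.1) = max(0, 5.3) = 5.3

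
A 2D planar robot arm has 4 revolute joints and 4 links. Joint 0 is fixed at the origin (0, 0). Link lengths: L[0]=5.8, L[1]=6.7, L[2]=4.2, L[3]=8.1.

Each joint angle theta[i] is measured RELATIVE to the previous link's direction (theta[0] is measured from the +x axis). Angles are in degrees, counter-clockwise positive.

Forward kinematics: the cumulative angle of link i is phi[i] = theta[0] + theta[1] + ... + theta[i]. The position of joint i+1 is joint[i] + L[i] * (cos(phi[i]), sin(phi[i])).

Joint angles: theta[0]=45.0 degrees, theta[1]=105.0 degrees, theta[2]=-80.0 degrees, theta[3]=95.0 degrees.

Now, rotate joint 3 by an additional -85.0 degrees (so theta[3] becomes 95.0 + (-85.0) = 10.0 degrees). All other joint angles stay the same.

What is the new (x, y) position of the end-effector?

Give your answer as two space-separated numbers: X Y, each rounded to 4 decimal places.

Answer: 1.1419 19.3749

Derivation:
joint[0] = (0.0000, 0.0000)  (base)
link 0: phi[0] = 45 = 45 deg
  cos(45 deg) = 0.7071, sin(45 deg) = 0.7071
  joint[1] = (0.0000, 0.0000) + 5.8 * (0.7071, 0.7071) = (0.0000 + 4.1012, 0.0000 + 4.1012) = (4.1012, 4.1012)
link 1: phi[1] = 45 + 105 = 150 deg
  cos(150 deg) = -0.8660, sin(150 deg) = 0.5000
  joint[2] = (4.1012, 4.1012) + 6.7 * (-0.8660, 0.5000) = (4.1012 + -5.8024, 4.1012 + 3.3500) = (-1.7012, 7.4512)
link 2: phi[2] = 45 + 105 + -80 = 70 deg
  cos(70 deg) = 0.3420, sin(70 deg) = 0.9397
  joint[3] = (-1.7012, 7.4512) + 4.2 * (0.3420, 0.9397) = (-1.7012 + 1.4365, 7.4512 + 3.9467) = (-0.2647, 11.3979)
link 3: phi[3] = 45 + 105 + -80 + 10 = 80 deg
  cos(80 deg) = 0.1736, sin(80 deg) = 0.9848
  joint[4] = (-0.2647, 11.3979) + 8.1 * (0.1736, 0.9848) = (-0.2647 + 1.4066, 11.3979 + 7.9769) = (1.1419, 19.3749)
End effector: (1.1419, 19.3749)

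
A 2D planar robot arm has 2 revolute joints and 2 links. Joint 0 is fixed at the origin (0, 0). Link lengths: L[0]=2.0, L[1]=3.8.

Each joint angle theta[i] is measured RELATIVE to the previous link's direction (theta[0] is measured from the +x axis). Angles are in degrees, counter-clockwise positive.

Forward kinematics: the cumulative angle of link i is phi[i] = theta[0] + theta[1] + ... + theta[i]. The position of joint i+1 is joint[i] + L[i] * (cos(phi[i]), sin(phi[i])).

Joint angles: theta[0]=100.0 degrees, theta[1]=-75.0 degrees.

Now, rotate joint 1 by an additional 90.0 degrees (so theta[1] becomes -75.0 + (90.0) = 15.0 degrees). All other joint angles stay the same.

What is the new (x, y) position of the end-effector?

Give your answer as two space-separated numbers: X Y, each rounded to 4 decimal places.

Answer: -1.9532 5.4136

Derivation:
joint[0] = (0.0000, 0.0000)  (base)
link 0: phi[0] = 100 = 100 deg
  cos(100 deg) = -0.1736, sin(100 deg) = 0.9848
  joint[1] = (0.0000, 0.0000) + 2 * (-0.1736, 0.9848) = (0.0000 + -0.3473, 0.0000 + 1.9696) = (-0.3473, 1.9696)
link 1: phi[1] = 100 + 15 = 115 deg
  cos(115 deg) = -0.4226, sin(115 deg) = 0.9063
  joint[2] = (-0.3473, 1.9696) + 3.8 * (-0.4226, 0.9063) = (-0.3473 + -1.6059, 1.9696 + 3.4440) = (-1.9532, 5.4136)
End effector: (-1.9532, 5.4136)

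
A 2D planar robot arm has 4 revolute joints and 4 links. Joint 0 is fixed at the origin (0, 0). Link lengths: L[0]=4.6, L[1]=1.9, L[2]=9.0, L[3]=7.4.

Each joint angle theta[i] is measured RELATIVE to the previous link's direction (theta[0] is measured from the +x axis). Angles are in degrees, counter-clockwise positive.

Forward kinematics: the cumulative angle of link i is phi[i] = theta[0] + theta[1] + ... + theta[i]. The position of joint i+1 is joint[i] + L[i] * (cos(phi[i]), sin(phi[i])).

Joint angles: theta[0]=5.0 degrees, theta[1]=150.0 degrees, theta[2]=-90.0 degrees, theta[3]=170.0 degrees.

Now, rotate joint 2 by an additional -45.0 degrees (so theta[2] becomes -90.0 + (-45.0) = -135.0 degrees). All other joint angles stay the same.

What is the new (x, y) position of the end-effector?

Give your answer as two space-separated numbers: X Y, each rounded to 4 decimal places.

joint[0] = (0.0000, 0.0000)  (base)
link 0: phi[0] = 5 = 5 deg
  cos(5 deg) = 0.9962, sin(5 deg) = 0.0872
  joint[1] = (0.0000, 0.0000) + 4.6 * (0.9962, 0.0872) = (0.0000 + 4.5825, 0.0000 + 0.4009) = (4.5825, 0.4009)
link 1: phi[1] = 5 + 150 = 155 deg
  cos(155 deg) = -0.9063, sin(155 deg) = 0.4226
  joint[2] = (4.5825, 0.4009) + 1.9 * (-0.9063, 0.4226) = (4.5825 + -1.7220, 0.4009 + 0.8030) = (2.8605, 1.2039)
link 2: phi[2] = 5 + 150 + -135 = 20 deg
  cos(20 deg) = 0.9397, sin(20 deg) = 0.3420
  joint[3] = (2.8605, 1.2039) + 9 * (0.9397, 0.3420) = (2.8605 + 8.4572, 1.2039 + 3.0782) = (11.3177, 4.2821)
link 3: phi[3] = 5 + 150 + -135 + 170 = 190 deg
  cos(190 deg) = -0.9848, sin(190 deg) = -0.1736
  joint[4] = (11.3177, 4.2821) + 7.4 * (-0.9848, -0.1736) = (11.3177 + -7.2876, 4.2821 + -1.2850) = (4.0302, 2.9971)
End effector: (4.0302, 2.9971)

Answer: 4.0302 2.9971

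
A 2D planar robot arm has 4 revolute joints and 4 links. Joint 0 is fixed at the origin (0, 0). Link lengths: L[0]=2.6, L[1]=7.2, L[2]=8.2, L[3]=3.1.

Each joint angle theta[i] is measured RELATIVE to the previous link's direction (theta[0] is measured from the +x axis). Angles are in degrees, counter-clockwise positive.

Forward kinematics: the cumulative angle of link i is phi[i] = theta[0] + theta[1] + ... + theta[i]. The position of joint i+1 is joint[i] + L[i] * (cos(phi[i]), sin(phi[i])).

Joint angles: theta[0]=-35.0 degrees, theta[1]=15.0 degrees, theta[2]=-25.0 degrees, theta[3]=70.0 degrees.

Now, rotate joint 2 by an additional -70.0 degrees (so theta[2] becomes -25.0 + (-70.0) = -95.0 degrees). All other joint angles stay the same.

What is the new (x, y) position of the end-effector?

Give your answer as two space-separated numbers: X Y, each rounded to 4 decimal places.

joint[0] = (0.0000, 0.0000)  (base)
link 0: phi[0] = -35 = -35 deg
  cos(-35 deg) = 0.8192, sin(-35 deg) = -0.5736
  joint[1] = (0.0000, 0.0000) + 2.6 * (0.8192, -0.5736) = (0.0000 + 2.1298, 0.0000 + -1.4913) = (2.1298, -1.4913)
link 1: phi[1] = -35 + 15 = -20 deg
  cos(-20 deg) = 0.9397, sin(-20 deg) = -0.3420
  joint[2] = (2.1298, -1.4913) + 7.2 * (0.9397, -0.3420) = (2.1298 + 6.7658, -1.4913 + -2.4625) = (8.8956, -3.9538)
link 2: phi[2] = -35 + 15 + -95 = -115 deg
  cos(-115 deg) = -0.4226, sin(-115 deg) = -0.9063
  joint[3] = (8.8956, -3.9538) + 8.2 * (-0.4226, -0.9063) = (8.8956 + -3.4655, -3.9538 + -7.4317) = (5.4301, -11.3856)
link 3: phi[3] = -35 + 15 + -95 + 70 = -45 deg
  cos(-45 deg) = 0.7071, sin(-45 deg) = -0.7071
  joint[4] = (5.4301, -11.3856) + 3.1 * (0.7071, -0.7071) = (5.4301 + 2.1920, -11.3856 + -2.1920) = (7.6221, -13.5776)
End effector: (7.6221, -13.5776)

Answer: 7.6221 -13.5776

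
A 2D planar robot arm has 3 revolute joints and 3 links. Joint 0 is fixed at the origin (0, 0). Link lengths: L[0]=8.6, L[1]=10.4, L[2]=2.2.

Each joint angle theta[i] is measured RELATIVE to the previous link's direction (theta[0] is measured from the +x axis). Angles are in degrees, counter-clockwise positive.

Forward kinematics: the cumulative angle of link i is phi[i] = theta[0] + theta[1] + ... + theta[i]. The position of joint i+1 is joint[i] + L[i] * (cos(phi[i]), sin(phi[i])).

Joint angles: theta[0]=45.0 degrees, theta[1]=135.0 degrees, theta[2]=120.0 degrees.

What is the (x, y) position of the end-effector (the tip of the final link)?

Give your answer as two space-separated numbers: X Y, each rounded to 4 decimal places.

joint[0] = (0.0000, 0.0000)  (base)
link 0: phi[0] = 45 = 45 deg
  cos(45 deg) = 0.7071, sin(45 deg) = 0.7071
  joint[1] = (0.0000, 0.0000) + 8.6 * (0.7071, 0.7071) = (0.0000 + 6.0811, 0.0000 + 6.0811) = (6.0811, 6.0811)
link 1: phi[1] = 45 + 135 = 180 deg
  cos(180 deg) = -1.0000, sin(180 deg) = 0.0000
  joint[2] = (6.0811, 6.0811) + 10.4 * (-1.0000, 0.0000) = (6.0811 + -10.4000, 6.0811 + 0.0000) = (-4.3189, 6.0811)
link 2: phi[2] = 45 + 135 + 120 = 300 deg
  cos(300 deg) = 0.5000, sin(300 deg) = -0.8660
  joint[3] = (-4.3189, 6.0811) + 2.2 * (0.5000, -0.8660) = (-4.3189 + 1.1000, 6.0811 + -1.9053) = (-3.2189, 4.1759)
End effector: (-3.2189, 4.1759)

Answer: -3.2189 4.1759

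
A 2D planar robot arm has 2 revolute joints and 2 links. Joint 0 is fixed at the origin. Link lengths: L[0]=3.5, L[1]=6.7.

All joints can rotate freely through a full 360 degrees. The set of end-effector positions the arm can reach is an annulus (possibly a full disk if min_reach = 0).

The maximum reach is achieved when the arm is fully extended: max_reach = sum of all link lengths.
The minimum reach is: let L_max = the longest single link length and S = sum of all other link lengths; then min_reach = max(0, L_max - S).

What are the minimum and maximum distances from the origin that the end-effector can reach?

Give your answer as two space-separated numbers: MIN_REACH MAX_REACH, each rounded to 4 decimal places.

Link lengths: [3.5, 6.7]
max_reach = 3.5 + 6.7 = 10.2
L_max = max([3.5, 6.7]) = 6.7
S (sum of others) = 10.2 - 6.7 = 3.5
min_reach = max(0, 6.7 - 3.5) = max(0, 3.2) = 3.2

Answer: 3.2000 10.2000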